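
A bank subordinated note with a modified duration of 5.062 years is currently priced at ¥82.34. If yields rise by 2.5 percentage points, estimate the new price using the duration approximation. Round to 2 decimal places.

Duration approximation: ΔP/P ≈ -D_mod · Δy = -5.062 × (+0.025) = -0.126550.
New price ≈ 82.34 × (1 - 0.126550) = 71.919873.

¥71.92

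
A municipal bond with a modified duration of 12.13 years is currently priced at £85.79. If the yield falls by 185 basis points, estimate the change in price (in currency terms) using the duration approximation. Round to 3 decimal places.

+£19.252

Duration approximation: ΔP/P ≈ -D_mod · Δy = -12.13 × (-0.0185) = +0.224405.
ΔP ≈ 85.79 × (+0.224405) = +19.25170495.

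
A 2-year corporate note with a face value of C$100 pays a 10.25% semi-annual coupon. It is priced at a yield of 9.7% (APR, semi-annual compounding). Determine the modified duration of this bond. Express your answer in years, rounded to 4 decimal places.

Periodic yield y = 0.0485. First find Macaulay duration:
  t   CF        PV=CF/(1+0.0485)^t    t·PV
  1        5.125         4.8879         4.8879
  2        5.125         4.6618         9.3237
  3        5.125         4.4462        13.3386
  4      105.125        86.9826       347.9303
  Σ                    100.9785       375.4805
P = 100.9785; Macaulay duration = 375.4805 / 100.9785 = 3.71842 half-year periods = 1.85921 years.
Modified duration = D_Mac / (1 + y) = 1.85921 / 1.0485 = 1.77321 years.

1.7732 years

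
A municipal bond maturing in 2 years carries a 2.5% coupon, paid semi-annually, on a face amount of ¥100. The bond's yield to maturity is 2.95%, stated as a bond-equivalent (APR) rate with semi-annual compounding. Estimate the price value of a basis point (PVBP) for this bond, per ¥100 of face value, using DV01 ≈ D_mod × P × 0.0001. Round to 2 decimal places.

¥0.02

Periodic yield y = 0.01475.
  t   CF        PV=CF/(1+0.01475)^t    t·PV
  1         1.25         1.2318         1.2318
  2         1.25         1.2139         2.4279
  3         1.25         1.1963         3.5888
  4       101.25        95.4902       381.9608
  Σ                     99.1322       389.2093
P = 99.1322; D_Mac = 3.92616 half-year periods = 1.96308 yrs; D_mod = 1.93455 yrs.
DV01 ≈ 1.93455 × 99.1322 × 0.0001 = 0.019178.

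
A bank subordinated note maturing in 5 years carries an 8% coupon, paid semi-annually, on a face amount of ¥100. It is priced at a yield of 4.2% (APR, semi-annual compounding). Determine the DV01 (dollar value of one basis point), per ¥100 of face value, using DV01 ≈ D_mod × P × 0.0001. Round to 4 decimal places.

¥0.0491

Periodic yield y = 0.021.
  t   CF        PV=CF/(1+0.021)^t    t·PV
  1         4.00         3.9177         3.9177
  2         4.00         3.8371         7.6743
  3         4.00         3.7582        11.2747
  4         4.00         3.6809        14.7237
  5         4.00         3.6052        18.0261
  6         4.00         3.5311        21.1864
  7         4.00         3.4584        24.2091
  8         4.00         3.3873        27.0984
  9         4.00         3.3176        29.8587
  10      104.00        84.4843       844.8428
  Σ                    116.9780     1,002.8119
P = 116.9780; D_Mac = 8.57266 half-year periods = 4.28633 yrs; D_mod = 4.19817 yrs.
DV01 ≈ 4.19817 × 116.9780 × 0.0001 = 0.049109.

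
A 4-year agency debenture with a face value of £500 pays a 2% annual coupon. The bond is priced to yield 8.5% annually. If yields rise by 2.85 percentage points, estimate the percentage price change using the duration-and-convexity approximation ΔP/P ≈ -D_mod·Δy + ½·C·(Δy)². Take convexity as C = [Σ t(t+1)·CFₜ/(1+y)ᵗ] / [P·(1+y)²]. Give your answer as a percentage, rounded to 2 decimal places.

With y = 0.085:
  t   CF        PV=CF/(1+0.085)^t    t·PV        t(t+1)·PV
  1        10.00         9.2166         9.2166          18.4332
  2        10.00         8.4946        16.9891          50.9673
  3        10.00         7.8291        23.4872          93.9490
  4       510.00       368.0029     1,472.0115       7,360.0577
  Σ                    393.5431     1,521.7045       7,523.4072
P = 393.5431; D_Mac = 3.86668 yrs; D_mod = 3.56376 yrs; C = 16.23913.
Duration effect: -3.56376 × (+0.0285) = -0.101567
Convexity effect: 0.5 × 16.23913 × (0.0285)² = +0.0065951
ΔP/P ≈ -0.101567 + 0.0065951 = -0.094972 = -9.4972%.

-9.50%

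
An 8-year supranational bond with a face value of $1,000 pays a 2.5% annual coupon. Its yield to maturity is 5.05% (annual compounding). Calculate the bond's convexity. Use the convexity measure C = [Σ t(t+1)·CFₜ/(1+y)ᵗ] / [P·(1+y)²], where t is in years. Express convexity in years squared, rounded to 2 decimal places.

57.45

With y = 0.0505:
  t   CF        PV=CF/(1+0.0505)^t    t·PV        t(t+1)·PV
  1        25.00        23.7982        23.7982          47.5964
  2        25.00        22.6542        45.3083         135.9249
  3        25.00        21.5651        64.6954         258.7814
  4        25.00        20.5284        82.1137         410.5686
  5        25.00        19.5416        97.7079         586.2475
  6        25.00        18.6022       111.6130         781.2912
  7        25.00        17.7079       123.9555         991.6437
  8     1,025.00       691.1231     5,528.9848      49,760.8635
  Σ                    835.5207     6,078.1768      52,972.9172
P = 835.5207.
Convexity = Σ t(t+1)·PV / [P·(1+y)²] = 52,972.9172 / (835.5207 × 1.103550) = 57.45192.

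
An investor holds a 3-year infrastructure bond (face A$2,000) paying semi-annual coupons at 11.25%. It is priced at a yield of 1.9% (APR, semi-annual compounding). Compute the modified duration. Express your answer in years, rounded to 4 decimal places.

Periodic yield y = 0.0095. First find Macaulay duration:
  t   CF        PV=CF/(1+0.0095)^t    t·PV
  1       112.50       111.4413       111.4413
  2       112.50       110.3926       220.7852
  3       112.50       109.3537       328.0612
  4       112.50       108.3246       433.2985
  5       112.50       107.3052       536.5262
  6     2,112.50     1,995.9919    11,975.9515
  Σ                  2,542.8094    13,606.0638
P = 2,542.8094; Macaulay duration = 13,606.0638 / 2,542.8094 = 5.35080 half-year periods = 2.67540 years.
Modified duration = D_Mac / (1 + y) = 2.67540 / 1.0095 = 2.65022 years.

2.6502 years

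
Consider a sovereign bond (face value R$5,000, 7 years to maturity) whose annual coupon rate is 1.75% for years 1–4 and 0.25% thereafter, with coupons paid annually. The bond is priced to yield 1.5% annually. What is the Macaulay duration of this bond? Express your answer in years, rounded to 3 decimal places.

Periodic yield y = 0.015. Discount each cash flow and weight by its year:
  t   CF        PV=CF/(1+0.015)^t    t·PV
  1        87.50        86.2069        86.2069
  2        87.50        84.9329       169.8658
  3        87.50        83.6777       251.0332
  4        87.50        82.4411       329.7645
  5        12.50        11.6033        58.0163
  6        12.50        11.4318        68.5907
  7     5,012.50     4,516.3968    31,614.7775
  Σ                  4,876.6905    32,578.2548
Price P = Σ PV = 4,876.6905.
Macaulay duration = Σ(t·PV) / P = 32,578.2548 / 4,876.6905 = 6.68040 years.

6.680 years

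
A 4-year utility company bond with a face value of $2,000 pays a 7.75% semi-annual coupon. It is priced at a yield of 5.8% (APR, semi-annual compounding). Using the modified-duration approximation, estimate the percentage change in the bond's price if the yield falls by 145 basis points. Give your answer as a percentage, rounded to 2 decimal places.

+4.98%

Periodic yield y = 0.029. Modified duration first:
  t   CF        PV=CF/(1+0.029)^t    t·PV
  1        77.50        75.3158        75.3158
  2        77.50        73.1932       146.3865
  3        77.50        71.1305       213.3914
  4        77.50        69.1258       276.5032
  5        77.50        67.1777       335.8883
  6        77.50        65.2844       391.7064
  7        77.50        63.4445       444.1116
  8     2,077.50     1,652.7914    13,222.3309
  Σ                  2,137.4633    15,105.6341
P = 2,137.4633; D_Mac = 7.06708 half-year periods = 3.53354 yrs; D_mod = 3.53354/(1+0.029) = 3.43396 yrs.
ΔP/P ≈ -D_mod · Δy = -3.43396 × (-0.0145) = +0.049792 = +4.9792%.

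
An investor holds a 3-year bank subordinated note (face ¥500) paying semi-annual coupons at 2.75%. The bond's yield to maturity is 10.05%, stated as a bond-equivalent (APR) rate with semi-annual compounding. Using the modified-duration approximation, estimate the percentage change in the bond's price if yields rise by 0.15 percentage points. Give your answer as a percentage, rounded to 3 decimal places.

-0.412%

Periodic yield y = 0.05025. Modified duration first:
  t   CF        PV=CF/(1+0.05025)^t    t·PV
  1        6.875         6.5461         6.5461
  2        6.875         6.2329        12.4657
  3        6.875         5.9346        17.8039
  4        6.875         5.6507        22.6028
  5        6.875         5.3803        26.9017
  6      506.875       377.6980     2,266.1882
  Σ                    407.4426     2,352.5084
P = 407.4426; D_Mac = 5.77384 half-year periods = 2.88692 yrs; D_mod = 2.88692/(1+0.05025) = 2.74879 yrs.
ΔP/P ≈ -D_mod · Δy = -2.74879 × (+0.0015) = -0.004123 = -0.4123%.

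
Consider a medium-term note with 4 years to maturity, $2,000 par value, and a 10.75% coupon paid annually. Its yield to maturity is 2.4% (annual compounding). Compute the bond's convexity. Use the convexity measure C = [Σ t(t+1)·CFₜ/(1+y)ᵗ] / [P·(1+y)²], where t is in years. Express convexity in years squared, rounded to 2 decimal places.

With y = 0.024:
  t   CF        PV=CF/(1+0.024)^t    t·PV        t(t+1)·PV
  1       215.00       209.9609       209.9609         419.9219
  2       215.00       205.0400       410.0800       1,230.2399
  3       215.00       200.2344       600.7031       2,402.8122
  4     2,215.00     2,014.5308     8,058.1231      40,290.6153
  Σ                  2,629.7660     9,278.8670      44,343.5893
P = 2,629.7660.
Convexity = Σ t(t+1)·PV / [P·(1+y)²] = 44,343.5893 / (2,629.7660 × 1.048576) = 16.08103.

16.08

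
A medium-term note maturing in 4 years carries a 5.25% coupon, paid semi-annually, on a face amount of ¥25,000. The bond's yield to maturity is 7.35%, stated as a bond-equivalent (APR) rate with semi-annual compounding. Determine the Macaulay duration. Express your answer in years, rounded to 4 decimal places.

Periodic yield y = 0.03675. Discount each cash flow and weight by its period:
  t   CF        PV=CF/(1+0.03675)^t    t·PV
  1       656.25       632.9877       632.9877
  2       656.25       610.5500     1,221.1000
  3       656.25       588.9076     1,766.7229
  4       656.25       568.0324     2,272.1298
  5       656.25       547.8972     2,739.4861
  6       656.25       528.4757     3,170.8544
  7       656.25       509.7427     3,568.1988
  8    25,656.25    19,222.0997   153,776.7980
  Σ                 23,208.6932   169,148.2777
Price P = Σ PV = 23,208.6932.
Macaulay duration = Σ(t·PV) / P = 169,148.2777 / 23,208.6932 = 7.28814 half-year periods.
In years: 7.28814 / 2 = 3.64407 years.

3.6441 years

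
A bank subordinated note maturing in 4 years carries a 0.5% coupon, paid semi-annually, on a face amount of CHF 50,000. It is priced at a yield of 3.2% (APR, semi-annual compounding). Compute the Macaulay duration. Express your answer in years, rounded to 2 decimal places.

3.96 years

Periodic yield y = 0.016. Discount each cash flow and weight by its period:
  t   CF        PV=CF/(1+0.016)^t    t·PV
  1       125.00       123.0315       123.0315
  2       125.00       121.0940       242.1880
  3       125.00       119.1870       357.5610
  4       125.00       117.3100       469.2402
  5       125.00       115.4626       577.3132
  6       125.00       113.6443       681.8660
  7       125.00       111.8547       782.9826
  8    50,125.00    44,147.3584   353,178.8670
  Σ                 44,968.9425   356,413.0494
Price P = Σ PV = 44,968.9425.
Macaulay duration = Σ(t·PV) / P = 356,413.0494 / 44,968.9425 = 7.92576 half-year periods.
In years: 7.92576 / 2 = 3.96288 years.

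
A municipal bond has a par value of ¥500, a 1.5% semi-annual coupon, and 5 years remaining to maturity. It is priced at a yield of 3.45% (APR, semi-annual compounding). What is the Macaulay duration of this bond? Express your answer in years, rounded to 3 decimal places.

4.826 years

Periodic yield y = 0.01725. Discount each cash flow and weight by its period:
  t   CF        PV=CF/(1+0.01725)^t    t·PV
  1         3.75         3.6864         3.6864
  2         3.75         3.6239         7.2478
  3         3.75         3.5624        10.6873
  4         3.75         3.5020        14.0081
  5         3.75         3.4426        17.2132
  6         3.75         3.3843        20.3056
  7         3.75         3.3269        23.2882
  8         3.75         3.2705        26.1637
  9         3.75         3.2150        28.9351
  10      503.75       424.5590     4,245.5902
  Σ                    455.5731     4,397.1257
Price P = Σ PV = 455.5731.
Macaulay duration = Σ(t·PV) / P = 4,397.1257 / 455.5731 = 9.65186 half-year periods.
In years: 9.65186 / 2 = 4.82593 years.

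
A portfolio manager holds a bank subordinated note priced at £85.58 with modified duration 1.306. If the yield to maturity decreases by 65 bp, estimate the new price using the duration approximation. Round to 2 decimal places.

£86.31

Duration approximation: ΔP/P ≈ -D_mod · Δy = -1.306 × (-0.0065) = +0.008489.
New price ≈ 85.58 × (1 + 0.008489) = 86.30648862.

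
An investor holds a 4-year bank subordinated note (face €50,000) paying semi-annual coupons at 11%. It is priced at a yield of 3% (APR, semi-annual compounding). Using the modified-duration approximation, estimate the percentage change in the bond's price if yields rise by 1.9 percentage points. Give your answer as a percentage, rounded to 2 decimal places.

-6.43%

Periodic yield y = 0.015. Modified duration first:
  t   CF        PV=CF/(1+0.015)^t    t·PV
  1     2,750.00     2,709.3596     2,709.3596
  2     2,750.00     2,669.3198     5,338.6396
  3     2,750.00     2,629.8717     7,889.6152
  4     2,750.00     2,591.0066    10,364.0265
  5     2,750.00     2,552.7159    12,763.5795
  6     2,750.00     2,514.9910    15,089.9462
  7     2,750.00     2,477.8237    17,344.7657
  8    52,750.00    46,826.7618   374,614.0942
  Σ                 64,971.8502   446,114.0266
P = 64,971.8502; D_Mac = 6.86627 half-year periods = 3.43313 yrs; D_mod = 3.43313/(1+0.015) = 3.38240 yrs.
ΔP/P ≈ -D_mod · Δy = -3.38240 × (+0.019) = -0.064266 = -6.4266%.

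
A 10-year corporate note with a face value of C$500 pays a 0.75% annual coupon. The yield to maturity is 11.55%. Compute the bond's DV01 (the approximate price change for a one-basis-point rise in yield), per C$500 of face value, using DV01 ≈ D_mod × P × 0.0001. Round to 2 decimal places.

C$0.16

Periodic yield y = 0.1155.
  t   CF        PV=CF/(1+0.1155)^t    t·PV
  1         3.75         3.3617         3.3617
  2         3.75         3.0136         6.0273
  3         3.75         2.7016         8.1048
  4         3.75         2.4219         9.6875
  5         3.75         2.1711        10.8556
  6         3.75         1.9463        11.6779
  7         3.75         1.7448        12.2136
  8         3.75         1.5641        12.5131
  9         3.75         1.4022        12.6197
  10      503.75       168.8571     1,688.5709
  Σ                    189.1845     1,775.6321
P = 189.1845; D_Mac = 9.38572 yrs; D_mod = 8.41391 yrs.
DV01 ≈ 8.41391 × 189.1845 × 0.0001 = 0.159178.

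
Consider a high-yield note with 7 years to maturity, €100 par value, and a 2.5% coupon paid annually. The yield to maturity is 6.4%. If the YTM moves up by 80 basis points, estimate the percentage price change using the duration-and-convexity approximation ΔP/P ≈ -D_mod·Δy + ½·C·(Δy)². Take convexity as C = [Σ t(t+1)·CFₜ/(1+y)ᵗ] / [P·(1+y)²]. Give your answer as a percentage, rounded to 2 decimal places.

-4.69%

With y = 0.064:
  t   CF        PV=CF/(1+0.064)^t    t·PV        t(t+1)·PV
  1         2.50         2.3496         2.3496           4.6992
  2         2.50         2.2083         4.4166          13.2498
  3         2.50         2.0755         6.2264          24.9056
  4         2.50         1.9506         7.8025          39.0125
  5         2.50         1.8333         9.1665          54.9988
  6         2.50         1.7230        10.3381          72.3668
  7       102.50        66.3946       464.7619       3,718.0951
  Σ                     78.5349       505.0616       3,927.3278
P = 78.5349; D_Mac = 6.43105 yrs; D_mod = 6.04422 yrs; C = 44.17244.
Duration effect: -6.04422 × (+0.008) = -0.048354
Convexity effect: 0.5 × 44.17244 × (0.008)² = +0.0014135
ΔP/P ≈ -0.048354 + 0.0014135 = -0.046940 = -4.6940%.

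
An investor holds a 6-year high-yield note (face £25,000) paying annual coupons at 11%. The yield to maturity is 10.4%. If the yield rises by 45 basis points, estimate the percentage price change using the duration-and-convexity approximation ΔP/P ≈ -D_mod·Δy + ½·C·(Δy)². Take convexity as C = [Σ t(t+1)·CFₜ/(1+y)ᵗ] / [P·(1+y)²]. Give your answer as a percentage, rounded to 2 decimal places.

-1.90%

With y = 0.104:
  t   CF        PV=CF/(1+0.104)^t    t·PV        t(t+1)·PV
  1     2,750.00     2,490.9420     2,490.9420       4,981.8841
  2     2,750.00     2,256.2881     4,512.5761      13,537.7284
  3     2,750.00     2,043.7392     6,131.2176      24,524.8703
  4     2,750.00     1,851.2130     7,404.8522      37,024.2608
  5     2,750.00     1,676.8234     8,384.1170      50,304.7021
  6    27,750.00    15,326.6961    91,960.1768     643,721.2375
  Σ                 25,645.7019   120,883.8817     774,094.6832
P = 25,645.7019; D_Mac = 4.71361 yrs; D_mod = 4.26958 yrs; C = 24.76517.
Duration effect: -4.26958 × (+0.0045) = -0.019213
Convexity effect: 0.5 × 24.76517 × (0.0045)² = +0.0002507
ΔP/P ≈ -0.019213 + 0.0002507 = -0.018962 = -1.8962%.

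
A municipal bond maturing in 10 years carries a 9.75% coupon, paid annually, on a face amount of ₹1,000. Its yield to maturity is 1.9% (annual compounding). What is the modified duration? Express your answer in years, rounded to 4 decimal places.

7.4599 years

Periodic yield y = 0.019. First find Macaulay duration:
  t   CF        PV=CF/(1+0.019)^t    t·PV
  1        97.50        95.6820        95.6820
  2        97.50        93.8980       187.7960
  3        97.50        92.1472       276.4415
  4        97.50        90.4290       361.7161
  5        97.50        88.7429       443.7146
  6        97.50        87.0882       522.5294
  7        97.50        85.4644       598.2509
  8        97.50        83.8709       670.9670
  9        97.50        82.3070       740.7633
  10    1,097.50       909.2068     9,092.0683
  Σ                  1,708.8365    12,989.9292
P = 1,708.8365; Macaulay duration = 12,989.9292 / 1,708.8365 = 7.60162 years.
Modified duration = D_Mac / (1 + y) = 7.60162 / 1.019 = 7.45988 years.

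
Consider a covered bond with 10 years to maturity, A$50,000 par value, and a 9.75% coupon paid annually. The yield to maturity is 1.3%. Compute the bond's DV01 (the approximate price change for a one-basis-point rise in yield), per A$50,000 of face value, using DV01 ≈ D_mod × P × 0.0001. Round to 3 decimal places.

Periodic yield y = 0.013.
  t   CF        PV=CF/(1+0.013)^t    t·PV
  1     4,875.00     4,812.4383     4,812.4383
  2     4,875.00     4,750.6795     9,501.3589
  3     4,875.00     4,689.7132    14,069.1396
  4     4,875.00     4,629.5293    18,518.1173
  5     4,875.00     4,570.1178    22,850.5889
  6     4,875.00     4,511.4687    27,068.8122
  7     4,875.00     4,453.5723    31,175.0058
  8     4,875.00     4,396.4188    35,171.3505
  9     4,875.00     4,339.9988    39,059.9894
  10   54,875.00    48,225.8709   482,258.7095
  Σ                 89,379.8076   684,485.5103
P = 89,379.8076; D_Mac = 7.65817 yrs; D_mod = 7.55989 yrs.
DV01 ≈ 7.55989 × 89,379.8076 × 0.0001 = 67.570139.

A$67.570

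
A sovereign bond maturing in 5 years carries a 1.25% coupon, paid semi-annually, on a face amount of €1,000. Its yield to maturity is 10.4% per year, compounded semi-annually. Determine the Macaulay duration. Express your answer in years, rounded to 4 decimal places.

4.8193 years

Periodic yield y = 0.052. Discount each cash flow and weight by its period:
  t   CF        PV=CF/(1+0.052)^t    t·PV
  1         6.25         5.9411         5.9411
  2         6.25         5.6474        11.2948
  3         6.25         5.3683        16.1048
  4         6.25         5.1029        20.4116
  5         6.25         4.8507        24.2533
  6         6.25         4.6109        27.6654
  7         6.25         4.3830        30.6809
  8         6.25         4.1663        33.3307
  9         6.25         3.9604        35.6435
  10    1,006.25       606.1059     6,061.0588
  Σ                    650.1368     6,266.3848
Price P = Σ PV = 650.1368.
Macaulay duration = Σ(t·PV) / P = 6,266.3848 / 650.1368 = 9.63856 half-year periods.
In years: 9.63856 / 2 = 4.81928 years.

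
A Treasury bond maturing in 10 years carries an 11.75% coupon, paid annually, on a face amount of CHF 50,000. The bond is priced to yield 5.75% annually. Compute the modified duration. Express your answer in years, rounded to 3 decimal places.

6.620 years

Periodic yield y = 0.0575. First find Macaulay duration:
  t   CF        PV=CF/(1+0.0575)^t    t·PV
  1     5,875.00     5,555.5556     5,555.5556
  2     5,875.00     5,253.4804    10,506.9609
  3     5,875.00     4,967.8302    14,903.4906
  4     5,875.00     4,697.7118    18,790.8471
  5     5,875.00     4,442.2806    22,211.4032
  6     5,875.00     4,200.7382    25,204.4291
  7     5,875.00     3,972.3293    27,806.3048
  8     5,875.00     3,756.3397    30,050.7178
  9     5,875.00     3,552.0943    31,968.8487
  10   55,875.00    31,945.8005   319,458.0054
  Σ                 72,344.1606   506,456.5629
P = 72,344.1606; Macaulay duration = 506,456.5629 / 72,344.1606 = 7.00066 years.
Modified duration = D_Mac / (1 + y) = 7.00066 / 1.0575 = 6.62001 years.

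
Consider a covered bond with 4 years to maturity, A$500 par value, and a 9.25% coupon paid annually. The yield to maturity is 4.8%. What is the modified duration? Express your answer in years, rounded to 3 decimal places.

Periodic yield y = 0.048. First find Macaulay duration:
  t   CF        PV=CF/(1+0.048)^t    t·PV
  1        46.25        44.1317        44.1317
  2        46.25        42.1104        84.2208
  3        46.25        40.1817       120.5450
  4       546.25       452.8416     1,811.3664
  Σ                    579.2653     2,060.2638
P = 579.2653; Macaulay duration = 2,060.2638 / 579.2653 = 3.55668 years.
Modified duration = D_Mac / (1 + y) = 3.55668 / 1.048 = 3.39378 years.

3.394 years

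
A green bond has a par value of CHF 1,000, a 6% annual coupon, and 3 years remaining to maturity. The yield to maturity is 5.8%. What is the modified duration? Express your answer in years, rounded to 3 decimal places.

Periodic yield y = 0.058. First find Macaulay duration:
  t   CF        PV=CF/(1+0.058)^t    t·PV
  1        60.00        56.7108        56.7108
  2        60.00        53.6019       107.2037
  3     1,060.00       895.0532     2,685.1597
  Σ                  1,005.3659     2,849.0742
P = 1,005.3659; Macaulay duration = 2,849.0742 / 1,005.3659 = 2.83387 years.
Modified duration = D_Mac / (1 + y) = 2.83387 / 1.058 = 2.67851 years.

2.679 years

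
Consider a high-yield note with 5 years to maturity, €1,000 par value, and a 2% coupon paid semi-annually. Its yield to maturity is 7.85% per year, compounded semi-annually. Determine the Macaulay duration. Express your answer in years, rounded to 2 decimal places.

Periodic yield y = 0.03925. Discount each cash flow and weight by its period:
  t   CF        PV=CF/(1+0.03925)^t    t·PV
  1        10.00         9.6223         9.6223
  2        10.00         9.2589        18.5178
  3        10.00         8.9092        26.7277
  4        10.00         8.5727        34.2910
  5        10.00         8.2490        41.2449
  6        10.00         7.9374        47.6246
  7        10.00         7.6377        53.4636
  8        10.00         7.3492        58.7936
  9        10.00         7.0716        63.6447
  10    1,010.00       687.2600     6,872.5996
  Σ                    761.8680     7,226.5296
Price P = Σ PV = 761.8680.
Macaulay duration = Σ(t·PV) / P = 7,226.5296 / 761.8680 = 9.48528 half-year periods.
In years: 9.48528 / 2 = 4.74264 years.

4.74 years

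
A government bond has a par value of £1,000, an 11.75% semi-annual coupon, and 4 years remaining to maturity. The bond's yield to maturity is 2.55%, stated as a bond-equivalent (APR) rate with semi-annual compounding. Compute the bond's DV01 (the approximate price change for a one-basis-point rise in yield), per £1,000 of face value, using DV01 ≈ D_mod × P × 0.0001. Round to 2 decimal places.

£0.45

Periodic yield y = 0.01275.
  t   CF        PV=CF/(1+0.01275)^t    t·PV
  1        58.75        58.0104        58.0104
  2        58.75        57.2800       114.5601
  3        58.75        56.5589       169.6768
  4        58.75        55.8469       223.3875
  5        58.75        55.1438       275.7190
  6        58.75        54.4496       326.6973
  7        58.75        53.7641       376.3485
  8     1,058.75       956.6992     7,653.5936
  Σ                  1,347.7528     9,197.9930
P = 1,347.7528; D_Mac = 6.82469 half-year periods = 3.41234 yrs; D_mod = 3.36938 yrs.
DV01 ≈ 3.36938 × 1,347.7528 × 0.0001 = 0.454110.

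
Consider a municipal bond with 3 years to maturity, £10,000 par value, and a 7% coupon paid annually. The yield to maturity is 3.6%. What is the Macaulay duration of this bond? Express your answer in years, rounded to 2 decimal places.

2.82 years

Periodic yield y = 0.036. Discount each cash flow and weight by its year:
  t   CF        PV=CF/(1+0.036)^t    t·PV
  1       700.00       675.6757       675.6757
  2       700.00       652.1966     1,304.3932
  3    10,700.00     9,622.8676    28,868.6029
  Σ                 10,950.7399    30,848.6717
Price P = Σ PV = 10,950.7399.
Macaulay duration = Σ(t·PV) / P = 30,848.6717 / 10,950.7399 = 2.81704 years.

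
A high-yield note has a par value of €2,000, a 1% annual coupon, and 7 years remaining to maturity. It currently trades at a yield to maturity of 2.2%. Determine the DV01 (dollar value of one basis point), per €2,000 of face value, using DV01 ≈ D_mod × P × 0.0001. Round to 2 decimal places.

Periodic yield y = 0.022.
  t   CF        PV=CF/(1+0.022)^t    t·PV
  1        20.00        19.5695        19.5695
  2        20.00        19.1482        38.2964
  3        20.00        18.7360        56.2081
  4        20.00        18.3327        73.3308
  5        20.00        17.9381        89.6903
  6        20.00        17.5519       105.3115
  7     2,020.00     1,734.5831    12,142.0814
  Σ                  1,845.8594    12,524.4879
P = 1,845.8594; D_Mac = 6.78518 yrs; D_mod = 6.63912 yrs.
DV01 ≈ 6.63912 × 1,845.8594 × 0.0001 = 1.225488.

€1.23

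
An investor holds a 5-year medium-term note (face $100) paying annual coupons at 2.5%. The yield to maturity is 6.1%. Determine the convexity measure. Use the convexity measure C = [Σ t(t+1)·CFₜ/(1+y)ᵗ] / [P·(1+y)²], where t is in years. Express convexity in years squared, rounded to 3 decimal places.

24.800

With y = 0.061:
  t   CF        PV=CF/(1+0.061)^t    t·PV        t(t+1)·PV
  1         2.50         2.3563         2.3563           4.7125
  2         2.50         2.2208         4.4416          13.3248
  3         2.50         2.0931         6.2794          25.1174
  4         2.50         1.9728         7.8911          39.4556
  5       102.50        76.2337       381.1685       2,287.0107
  Σ                     84.8767       402.1368       2,369.6211
P = 84.8767.
Convexity = Σ t(t+1)·PV / [P·(1+y)²] = 2,369.6211 / (84.8767 × 1.125721) = 24.80047.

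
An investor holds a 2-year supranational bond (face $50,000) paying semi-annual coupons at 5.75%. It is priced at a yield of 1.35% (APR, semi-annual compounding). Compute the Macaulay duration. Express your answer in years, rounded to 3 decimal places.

1.922 years

Periodic yield y = 0.00675. Discount each cash flow and weight by its period:
  t   CF        PV=CF/(1+0.00675)^t    t·PV
  1     1,437.50     1,427.8619     1,427.8619
  2     1,437.50     1,418.2885     2,836.5770
  3     1,437.50     1,408.7792     4,226.3377
  4    51,437.50    50,071.8110   200,287.2441
  Σ                 54,326.7407   208,778.0207
Price P = Σ PV = 54,326.7407.
Macaulay duration = Σ(t·PV) / P = 208,778.0207 / 54,326.7407 = 3.84301 half-year periods.
In years: 3.84301 / 2 = 1.92150 years.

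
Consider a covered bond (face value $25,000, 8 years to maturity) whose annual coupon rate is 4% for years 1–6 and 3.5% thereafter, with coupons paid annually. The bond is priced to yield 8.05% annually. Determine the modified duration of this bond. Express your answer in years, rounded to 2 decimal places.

6.32 years

Periodic yield y = 0.0805. First find Macaulay duration:
  t   CF        PV=CF/(1+0.0805)^t    t·PV
  1     1,000.00       925.4975       925.4975
  2     1,000.00       856.5455     1,713.0911
  3     1,000.00       792.7307     2,378.1921
  4     1,000.00       733.6703     2,934.6810
  5     1,000.00       679.0100     3,395.0498
  6     1,000.00       628.4220     3,770.5319
  7       875.00       508.9026     3,562.3181
  8    25,875.00    13,927.7893   111,422.3145
  Σ                 19,052.5678   130,101.6761
P = 19,052.5678; Macaulay duration = 130,101.6761 / 19,052.5678 = 6.82856 years.
Modified duration = D_Mac / (1 + y) = 6.82856 / 1.0805 = 6.31982 years.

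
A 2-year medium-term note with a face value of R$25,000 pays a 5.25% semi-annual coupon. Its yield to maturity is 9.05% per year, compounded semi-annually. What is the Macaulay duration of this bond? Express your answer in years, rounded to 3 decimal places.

1.921 years

Periodic yield y = 0.04525. Discount each cash flow and weight by its period:
  t   CF        PV=CF/(1+0.04525)^t    t·PV
  1       656.25       627.8402       627.8402
  2       656.25       600.6603     1,201.3207
  3       656.25       574.6571     1,723.9713
  4    25,656.25    21,493.7639    85,975.0556
  Σ                 23,296.9216    89,528.1878
Price P = Σ PV = 23,296.9216.
Macaulay duration = Σ(t·PV) / P = 89,528.1878 / 23,296.9216 = 3.84292 half-year periods.
In years: 3.84292 / 2 = 1.92146 years.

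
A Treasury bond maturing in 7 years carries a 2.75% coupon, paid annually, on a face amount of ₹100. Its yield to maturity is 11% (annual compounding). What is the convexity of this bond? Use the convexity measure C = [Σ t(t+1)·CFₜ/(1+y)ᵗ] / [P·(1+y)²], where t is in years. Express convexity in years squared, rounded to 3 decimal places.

With y = 0.11:
  t   CF        PV=CF/(1+0.11)^t    t·PV        t(t+1)·PV
  1         2.75         2.4775         2.4775           4.9550
  2         2.75         2.2320         4.4639          13.3918
  3         2.75         2.0108         6.0323          24.1293
  4         2.75         1.8115         7.2460          36.2302
  5         2.75         1.6320         8.1600          48.9597
  6         2.75         1.4703         8.8216          61.7510
  7       102.75        49.4904       346.4328       2,771.4625
  Σ                     61.1244       383.6341       2,960.8795
P = 61.1244.
Convexity = Σ t(t+1)·PV / [P·(1+y)²] = 2,960.8795 / (61.1244 × 1.232100) = 39.31518.

39.315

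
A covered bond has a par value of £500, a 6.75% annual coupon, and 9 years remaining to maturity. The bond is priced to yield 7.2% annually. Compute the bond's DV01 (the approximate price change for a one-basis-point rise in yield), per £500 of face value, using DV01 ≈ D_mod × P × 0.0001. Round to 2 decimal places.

£0.32

Periodic yield y = 0.072.
  t   CF        PV=CF/(1+0.072)^t    t·PV
  1        33.75        31.4832        31.4832
  2        33.75        29.3687        58.7373
  3        33.75        27.3961        82.1884
  4        33.75        25.5561       102.2244
  5        33.75        23.8396       119.1982
  6        33.75        22.2385       133.4309
  7        33.75        20.7448       145.2139
  8        33.75        19.3515       154.8123
  9       533.75       285.4860     2,569.3740
  Σ                    485.4646     3,396.6628
P = 485.4646; D_Mac = 6.99673 yrs; D_mod = 6.52680 yrs.
DV01 ≈ 6.52680 × 485.4646 × 0.0001 = 0.316853.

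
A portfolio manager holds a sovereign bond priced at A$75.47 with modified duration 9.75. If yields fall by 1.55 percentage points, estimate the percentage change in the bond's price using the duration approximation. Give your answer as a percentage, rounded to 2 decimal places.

Duration approximation: ΔP/P ≈ -D_mod · Δy = -9.75 × (-0.0155) = +0.151125.
As a percentage: +15.1125%.

+15.11%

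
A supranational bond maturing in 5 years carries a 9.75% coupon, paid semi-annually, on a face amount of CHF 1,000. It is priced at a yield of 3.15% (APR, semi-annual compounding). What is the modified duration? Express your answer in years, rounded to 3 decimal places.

4.139 years

Periodic yield y = 0.01575. First find Macaulay duration:
  t   CF        PV=CF/(1+0.01575)^t    t·PV
  1        48.75        47.9941        47.9941
  2        48.75        47.2499        94.4998
  3        48.75        46.5173       139.5518
  4        48.75        45.7960       183.1839
  5        48.75        45.0859       225.4294
  6        48.75        44.3868       266.3207
  7        48.75        43.6985       305.8897
  8        48.75        43.0209       344.1676
  9        48.75        42.3539       381.1849
  10    1,048.75       897.0232     8,970.2318
  Σ                  1,303.1264    10,958.4535
P = 1,303.1264; Macaulay duration = 10,958.4535 / 1,303.1264 = 8.40936 half-year periods = 4.20468 years.
Modified duration = D_Mac / (1 + y) = 4.20468 / 1.01575 = 4.13948 years.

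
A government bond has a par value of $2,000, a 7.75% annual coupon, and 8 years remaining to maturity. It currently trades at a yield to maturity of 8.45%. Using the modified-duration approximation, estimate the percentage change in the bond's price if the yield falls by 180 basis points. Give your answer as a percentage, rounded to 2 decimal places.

+10.31%

Periodic yield y = 0.0845. Modified duration first:
  t   CF        PV=CF/(1+0.0845)^t    t·PV
  1       155.00       142.9230       142.9230
  2       155.00       131.7870       263.5740
  3       155.00       121.5187       364.5560
  4       155.00       112.0504       448.2017
  5       155.00       103.3199       516.5994
  6       155.00        95.2696       571.6176
  7       155.00        87.8466       614.9260
  8     2,155.00     1,126.1878     9,009.5025
  Σ                  1,920.9030    11,931.9003
P = 1,920.9030; D_Mac = 6.21161 yrs; D_mod = 6.21161/(1+0.0845) = 5.72763 yrs.
ΔP/P ≈ -D_mod · Δy = -5.72763 × (-0.018) = +0.103097 = +10.3097%.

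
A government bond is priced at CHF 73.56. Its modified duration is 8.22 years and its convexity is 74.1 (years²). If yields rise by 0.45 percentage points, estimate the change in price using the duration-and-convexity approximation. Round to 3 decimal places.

Duration effect: -D_mod·Δy = -8.22 × (+0.0045) = -0.036990
Convexity effect: ½·C·(Δy)² = 0.5 × 74.1 × (0.0045)² = +0.0007502625
ΔP/P ≈ -0.036990 + 0.0007502625 = -0.0362397375
ΔP ≈ 73.56 × (-0.0362397375) = -2.6657950905.

-CHF 2.666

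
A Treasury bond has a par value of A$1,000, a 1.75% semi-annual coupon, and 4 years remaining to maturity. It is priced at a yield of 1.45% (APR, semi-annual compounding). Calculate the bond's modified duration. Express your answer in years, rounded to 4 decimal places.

3.8536 years

Periodic yield y = 0.00725. First find Macaulay duration:
  t   CF        PV=CF/(1+0.00725)^t    t·PV
  1         8.75         8.6870         8.6870
  2         8.75         8.6245        17.2490
  3         8.75         8.5624        25.6872
  4         8.75         8.5008        34.0031
  5         8.75         8.4396        42.1980
  6         8.75         8.3788        50.2731
  7         8.75         8.3185        58.2298
  8     1,008.75       952.1061     7,616.8487
  Σ                  1,011.6178     7,853.1759
P = 1,011.6178; Macaulay duration = 7,853.1759 / 1,011.6178 = 7.76299 half-year periods = 3.88149 years.
Modified duration = D_Mac / (1 + y) = 3.88149 / 1.00725 = 3.85356 years.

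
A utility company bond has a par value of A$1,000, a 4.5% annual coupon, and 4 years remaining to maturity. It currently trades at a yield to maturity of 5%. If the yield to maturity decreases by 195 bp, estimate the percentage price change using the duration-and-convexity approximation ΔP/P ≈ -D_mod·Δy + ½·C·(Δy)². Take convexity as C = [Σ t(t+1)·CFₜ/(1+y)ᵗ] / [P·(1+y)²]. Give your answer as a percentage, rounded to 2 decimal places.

+7.27%

With y = 0.05:
  t   CF        PV=CF/(1+0.05)^t    t·PV        t(t+1)·PV
  1        45.00        42.8571        42.8571          85.7143
  2        45.00        40.8163        81.6327         244.8980
  3        45.00        38.8727       116.6181         466.4723
  4     1,045.00       859.7241     3,438.8963      17,194.4817
  Σ                    982.2702     3,680.0042      17,991.5663
P = 982.2702; D_Mac = 3.74643 yrs; D_mod = 3.56803 yrs; C = 16.61343.
Duration effect: -3.56803 × (-0.0195) = +0.069577
Convexity effect: 0.5 × 16.61343 × (-0.0195)² = +0.0031586
ΔP/P ≈ +0.069577 + 0.0031586 = +0.072735 = +7.2735%.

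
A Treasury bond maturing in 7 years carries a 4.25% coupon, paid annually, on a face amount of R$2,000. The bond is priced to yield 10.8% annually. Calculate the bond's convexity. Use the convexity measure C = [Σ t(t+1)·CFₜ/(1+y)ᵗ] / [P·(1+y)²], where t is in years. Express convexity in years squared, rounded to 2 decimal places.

37.14

With y = 0.108:
  t   CF        PV=CF/(1+0.108)^t    t·PV        t(t+1)·PV
  1        85.00        76.7148        76.7148         153.4296
  2        85.00        69.2372       138.4744         415.4231
  3        85.00        62.4884       187.4653         749.8612
  4        85.00        56.3975       225.5900       1,127.9501
  5        85.00        50.9003       254.5014       1,527.0082
  6        85.00        45.9389       275.6333       1,929.4328
  7     2,085.00     1,017.0159     7,119.1112      56,952.8896
  Σ                  1,378.6930     8,277.4903      62,855.9946
P = 1,378.6930.
Convexity = Σ t(t+1)·PV / [P·(1+y)²] = 62,855.9946 / (1,378.6930 × 1.227664) = 37.13638.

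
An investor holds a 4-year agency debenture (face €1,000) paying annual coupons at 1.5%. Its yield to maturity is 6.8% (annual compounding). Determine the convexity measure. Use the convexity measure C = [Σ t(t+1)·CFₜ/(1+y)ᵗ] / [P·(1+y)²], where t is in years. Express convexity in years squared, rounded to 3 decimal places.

With y = 0.068:
  t   CF        PV=CF/(1+0.068)^t    t·PV        t(t+1)·PV
  1        15.00        14.0449        14.0449          28.0899
  2        15.00        13.1507        26.3014          78.9042
  3        15.00        12.3134        36.9402         147.7606
  4     1,015.00       780.1552     3,120.6210      15,603.1049
  Σ                    819.6643     3,197.9075      15,857.8596
P = 819.6643.
Convexity = Σ t(t+1)·PV / [P·(1+y)²] = 15,857.8596 / (819.6643 × 1.140624) = 16.96157.

16.962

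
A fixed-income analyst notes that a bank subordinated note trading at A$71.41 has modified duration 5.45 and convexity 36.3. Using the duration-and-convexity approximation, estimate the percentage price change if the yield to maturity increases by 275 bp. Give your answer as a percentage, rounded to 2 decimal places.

-13.61%

Duration effect: -D_mod·Δy = -5.45 × (+0.0275) = -0.149875
Convexity effect: ½·C·(Δy)² = 0.5 × 36.3 × (0.0275)² = +0.0137259375
ΔP/P ≈ -0.149875 + 0.0137259375 = -0.1361490625
= -13.61490625%.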